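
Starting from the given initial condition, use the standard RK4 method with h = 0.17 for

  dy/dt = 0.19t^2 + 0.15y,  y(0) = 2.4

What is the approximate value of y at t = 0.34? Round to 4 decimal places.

RK4: k1 = f(t_n, y_n); k2 = f(t_n + h/2, y_n + (h/2)·k1); k3 = f(t_n + h/2, y_n + (h/2)·k2); k4 = f(t_n + h, y_n + h·k3); y_{n+1} = y_n + (h/6)·(k1 + 2k2 + 2k3 + k4).
t=0.000000, y=2.400000:
  k1 = f(0.000000, 2.400000) = 0.360000
  k2 = f(0.085000, 2.430600) = 0.365963
  k3 = f(0.085000, 2.431107) = 0.366039
  k4 = f(0.170000, 2.462227) = 0.374825
  y ← 2.400000 + (0.17/6)·(k1 + 2k2 + 2k3 + k4) = 2.462300
t=0.170000, y=2.462300:
  k1 = f(0.170000, 2.462300) = 0.374836
  k2 = f(0.255000, 2.494161) = 0.386479
  k3 = f(0.255000, 2.495151) = 0.386627
  k4 = f(0.340000, 2.528027) = 0.401168
  y ← 2.462300 + (0.17/6)·(k1 + 2k2 + 2k3 + k4) = 2.528096
y(0.34) ≈ 2.5281

2.5281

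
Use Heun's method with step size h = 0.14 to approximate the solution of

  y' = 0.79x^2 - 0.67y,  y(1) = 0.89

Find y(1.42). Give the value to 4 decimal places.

1.1086

Heun: k1 = f(x_n, y_n); k2 = f(x_n + h, y_n + h·k1); y_{n+1} = y_n + (h/2)·(k1 + k2).
x=1.000000, y=0.890000:
  k1 = f(1.000000, 0.890000) = 0.193700
  k2 = f(1.140000, 0.917118) = 0.412215
  y ← 0.890000 + (0.14/2)·(0.193700 + 0.412215) = 0.932414
x=1.140000, y=0.932414:
  k1 = f(1.140000, 0.932414) = 0.401967
  k2 = f(1.280000, 0.988689) = 0.631914
  y ← 0.932414 + (0.14/2)·(0.401967 + 0.631914) = 1.004786
x=1.280000, y=1.004786:
  k1 = f(1.280000, 1.004786) = 0.621130
  k2 = f(1.420000, 1.091744) = 0.861488
  y ← 1.004786 + (0.14/2)·(0.621130 + 0.861488) = 1.108569
y(1.42) ≈ 1.1086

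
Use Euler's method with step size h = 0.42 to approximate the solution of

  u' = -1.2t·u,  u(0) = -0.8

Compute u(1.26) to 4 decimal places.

-0.3637

Euler: u_{n+1} = u_n + h·f(t_n, u_n).
t=0.000000, u=-0.800000: f=0.000000 → u ← -0.800000 + 0.42·0.000000 = -0.800000
t=0.420000, u=-0.800000: f=0.403200 → u ← -0.800000 + 0.42·0.403200 = -0.630656
t=0.840000, u=-0.630656: f=0.635701 → u ← -0.630656 + 0.42·0.635701 = -0.363661
u(1.26) ≈ -0.3637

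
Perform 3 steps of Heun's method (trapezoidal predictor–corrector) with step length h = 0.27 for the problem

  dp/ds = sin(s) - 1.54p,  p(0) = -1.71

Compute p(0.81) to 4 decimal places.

-0.3006

Heun: k1 = f(s_n, p_n); k2 = f(s_n + h, p_n + h·k1); p_{n+1} = p_n + (h/2)·(k1 + k2).
s=0.000000, p=-1.710000:
  k1 = f(0.000000, -1.710000) = 2.633400
  k2 = f(0.270000, -0.998982) = 1.805164
  p ← -1.710000 + (0.27/2)·(2.633400 + 1.805164) = -1.110794
s=0.270000, p=-1.110794:
  k1 = f(0.270000, -1.110794) = 1.977354
  k2 = f(0.540000, -0.576908) = 1.402575
  p ← -1.110794 + (0.27/2)·(1.977354 + 1.402575) = -0.654504
s=0.540000, p=-0.654504:
  k1 = f(0.540000, -0.654504) = 1.522071
  k2 = f(0.810000, -0.243544) = 1.099345
  p ← -0.654504 + (0.27/2)·(1.522071 + 1.099345) = -0.300612
p(0.81) ≈ -0.3006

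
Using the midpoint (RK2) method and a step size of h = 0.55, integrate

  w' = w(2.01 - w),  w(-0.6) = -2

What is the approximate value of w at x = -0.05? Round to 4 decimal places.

-16.3766

Midpoint: k1 = f(x_n, w_n); k2 = f(x_n + h/2, w_n + (h/2)·k1); w_{n+1} = w_n + h·k2.
x=-0.600000, w=-2.000000:
  k1 = f(-0.600000, -2.000000) = -8.020000
  k2 = f(-0.325000, -4.205500) = -26.139285
  w ← -2.000000 + 0.55·(-26.139285) = -16.376607
w(-0.05) ≈ -16.3766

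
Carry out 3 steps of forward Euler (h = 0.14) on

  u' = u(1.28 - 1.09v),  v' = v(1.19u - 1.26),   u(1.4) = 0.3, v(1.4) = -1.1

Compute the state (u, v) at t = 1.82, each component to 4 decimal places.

0.7018, -0.7815

Euler on (u,v): u_{n+1} = u_n + h·u', v_{n+1} = v_n + h·v'.
1.400000: (0.300000, -1.100000); f=(0.743700, 0.993300) → (0.404118, -0.960938)
1.540000: (0.404118, -0.960938); f=(0.940553, 0.748666) → (0.535795, -0.856125)
1.680000: (0.535795, -0.856125); f=(1.185810, 0.532855) → (0.701809, -0.781525)
(u(1.82), v(1.82)) ≈ (0.7018, -0.7815)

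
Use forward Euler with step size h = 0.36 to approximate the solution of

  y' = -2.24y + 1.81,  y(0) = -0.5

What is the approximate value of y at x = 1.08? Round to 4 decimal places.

0.7985

Euler: y_{n+1} = y_n + h·f(x_n, y_n).
x=0.000000, y=-0.500000: f=2.930000 → y ← -0.500000 + 0.36·2.930000 = 0.554800
x=0.360000, y=0.554800: f=0.567248 → y ← 0.554800 + 0.36·0.567248 = 0.759009
x=0.720000, y=0.759009: f=0.109819 → y ← 0.759009 + 0.36·0.109819 = 0.798544
y(1.08) ≈ 0.7985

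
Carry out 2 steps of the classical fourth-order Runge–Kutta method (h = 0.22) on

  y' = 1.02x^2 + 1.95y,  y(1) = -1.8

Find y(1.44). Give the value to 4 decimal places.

-3.2294

RK4: k1 = f(x_n, y_n); k2 = f(x_n + h/2, y_n + (h/2)·k1); k3 = f(x_n + h/2, y_n + (h/2)·k2); k4 = f(x_n + h, y_n + h·k3); y_{n+1} = y_n + (h/6)·(k1 + 2k2 + 2k3 + k4).
x=1.000000, y=-1.800000:
  k1 = f(1.000000, -1.800000) = -2.490000
  k2 = f(1.110000, -2.073900) = -2.787363
  k3 = f(1.110000, -2.106610) = -2.851147
  k4 = f(1.220000, -2.427252) = -3.214974
  y ← -1.800000 + (0.22/6)·(k1 + 2k2 + 2k3 + k4) = -2.422673
x=1.220000, y=-2.422673:
  k1 = f(1.220000, -2.422673) = -3.206045
  k2 = f(1.330000, -2.775338) = -3.607631
  k3 = f(1.330000, -2.819513) = -3.693772
  k4 = f(1.440000, -3.235303) = -4.193769
  y ← -2.422673 + (0.22/6)·(k1 + 2k2 + 2k3 + k4) = -3.229436
y(1.44) ≈ -3.2294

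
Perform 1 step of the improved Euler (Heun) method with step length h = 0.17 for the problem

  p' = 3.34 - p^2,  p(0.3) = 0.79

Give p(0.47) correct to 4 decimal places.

Heun: k1 = f(t_n, p_n); k2 = f(t_n + h, p_n + h·k1); p_{n+1} = p_n + (h/2)·(k1 + k2).
t=0.300000, p=0.790000:
  k1 = f(0.300000, 0.790000) = 2.715900
  k2 = f(0.470000, 1.251703) = 1.773240
  p ← 0.790000 + (0.17/2)·(2.715900 + 1.773240) = 1.171577
p(0.47) ≈ 1.1716

1.1716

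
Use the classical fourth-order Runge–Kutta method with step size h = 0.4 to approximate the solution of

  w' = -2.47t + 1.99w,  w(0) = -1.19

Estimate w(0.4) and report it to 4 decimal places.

-2.8946

RK4: k1 = f(t_n, w_n); k2 = f(t_n + h/2, w_n + (h/2)·k1); k3 = f(t_n + h/2, w_n + (h/2)·k2); k4 = f(t_n + h, w_n + h·k3); w_{n+1} = w_n + (h/6)·(k1 + 2k2 + 2k3 + k4).
t=0.000000, w=-1.190000:
  k1 = f(0.000000, -1.190000) = -2.368100
  k2 = f(0.200000, -1.663620) = -3.804604
  k3 = f(0.200000, -1.950921) = -4.376332
  k4 = f(0.400000, -2.940533) = -6.839661
  w ← -1.190000 + (0.4/6)·(k1 + 2k2 + 2k3 + k4) = -2.894642
w(0.4) ≈ -2.8946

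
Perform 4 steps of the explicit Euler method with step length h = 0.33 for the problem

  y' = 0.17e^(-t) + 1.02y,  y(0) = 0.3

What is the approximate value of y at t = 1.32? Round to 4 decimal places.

1.2231

Euler: y_{n+1} = y_n + h·f(t_n, y_n).
t=0.000000, y=0.300000: f=0.476000 → y ← 0.300000 + 0.33·0.476000 = 0.457080
t=0.330000, y=0.457080: f=0.588439 → y ← 0.457080 + 0.33·0.588439 = 0.651265
t=0.660000, y=0.651265: f=0.752155 → y ← 0.651265 + 0.33·0.752155 = 0.899476
t=0.990000, y=0.899476: f=0.980633 → y ← 0.899476 + 0.33·0.980633 = 1.223085
y(1.32) ≈ 1.2231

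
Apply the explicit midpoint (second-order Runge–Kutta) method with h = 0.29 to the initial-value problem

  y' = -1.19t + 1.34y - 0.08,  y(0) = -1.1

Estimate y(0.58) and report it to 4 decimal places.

Midpoint: k1 = f(t_n, y_n); k2 = f(t_n + h/2, y_n + (h/2)·k1); y_{n+1} = y_n + h·k2.
t=0.000000, y=-1.100000:
  k1 = f(0.000000, -1.100000) = -1.554000
  k2 = f(0.145000, -1.325330) = -2.028492
  y ← -1.100000 + 0.29·(-2.028492) = -1.688263
t=0.290000, y=-1.688263:
  k1 = f(0.290000, -1.688263) = -2.687372
  k2 = f(0.435000, -2.077932) = -3.382078
  y ← -1.688263 + 0.29·(-3.382078) = -2.669065
y(0.58) ≈ -2.6691

-2.6691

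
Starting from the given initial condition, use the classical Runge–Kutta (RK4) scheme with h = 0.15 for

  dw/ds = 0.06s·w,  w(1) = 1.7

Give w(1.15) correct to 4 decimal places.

RK4: k1 = f(s_n, w_n); k2 = f(s_n + h/2, w_n + (h/2)·k1); k3 = f(s_n + h/2, w_n + (h/2)·k2); k4 = f(s_n + h, w_n + h·k3); w_{n+1} = w_n + (h/6)·(k1 + 2k2 + 2k3 + k4).
s=1.000000, w=1.700000:
  k1 = f(1.000000, 1.700000) = 0.102000
  k2 = f(1.075000, 1.707650) = 0.110143
  k3 = f(1.075000, 1.708261) = 0.110183
  k4 = f(1.150000, 1.716527) = 0.118440
  w ← 1.700000 + (0.15/6)·(k1 + 2k2 + 2k3 + k4) = 1.716527
w(1.15) ≈ 1.7165

1.7165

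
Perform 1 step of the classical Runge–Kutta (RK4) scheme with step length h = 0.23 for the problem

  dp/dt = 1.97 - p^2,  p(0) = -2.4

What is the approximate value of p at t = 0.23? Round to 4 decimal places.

RK4: k1 = f(t_n, p_n); k2 = f(t_n + h/2, p_n + (h/2)·k1); k3 = f(t_n + h/2, p_n + (h/2)·k2); k4 = f(t_n + h, p_n + h·k3); p_{n+1} = p_n + (h/6)·(k1 + 2k2 + 2k3 + k4).
t=0.000000, p=-2.400000:
  k1 = f(0.000000, -2.400000) = -3.790000
  k2 = f(0.115000, -2.835850) = -6.072045
  k3 = f(0.115000, -3.098285) = -7.629371
  k4 = f(0.230000, -4.154755) = -15.291992
  p ← -2.400000 + (0.23/6)·(k1 + 2k2 + 2k3 + k4) = -4.181918
p(0.23) ≈ -4.1819

-4.1819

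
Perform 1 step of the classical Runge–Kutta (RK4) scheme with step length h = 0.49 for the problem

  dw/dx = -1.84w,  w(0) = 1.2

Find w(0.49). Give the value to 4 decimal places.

RK4: k1 = f(x_n, w_n); k2 = f(x_n + h/2, w_n + (h/2)·k1); k3 = f(x_n + h/2, w_n + (h/2)·k2); k4 = f(x_n + h, w_n + h·k3); w_{n+1} = w_n + (h/6)·(k1 + 2k2 + 2k3 + k4).
x=0.000000, w=1.200000:
  k1 = f(0.000000, 1.200000) = -2.208000
  k2 = f(0.245000, 0.659040) = -1.212634
  k3 = f(0.245000, 0.902905) = -1.661345
  k4 = f(0.490000, 0.385941) = -0.710132
  w ← 1.200000 + (0.49/6)·(k1 + 2k2 + 2k3 + k4) = 0.492269
w(0.49) ≈ 0.4923

0.4923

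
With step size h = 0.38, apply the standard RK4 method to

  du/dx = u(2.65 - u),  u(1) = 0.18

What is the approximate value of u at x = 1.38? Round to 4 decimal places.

RK4: k1 = f(x_n, u_n); k2 = f(x_n + h/2, u_n + (h/2)·k1); k3 = f(x_n + h/2, u_n + (h/2)·k2); k4 = f(x_n + h, u_n + h·k3); u_{n+1} = u_n + (h/6)·(k1 + 2k2 + 2k3 + k4).
x=1.000000, u=0.180000:
  k1 = f(1.000000, 0.180000) = 0.444600
  k2 = f(1.190000, 0.264474) = 0.630910
  k3 = f(1.190000, 0.299873) = 0.704739
  k4 = f(1.380000, 0.447801) = 0.986147
  u ← 0.180000 + (0.38/6)·(k1 + 2k2 + 2k3 + k4) = 0.439796
u(1.38) ≈ 0.4398

0.4398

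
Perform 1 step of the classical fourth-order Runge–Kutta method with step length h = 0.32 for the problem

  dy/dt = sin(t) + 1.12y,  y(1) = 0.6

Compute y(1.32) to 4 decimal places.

RK4: k1 = f(t_n, y_n); k2 = f(t_n + h/2, y_n + (h/2)·k1); k3 = f(t_n + h/2, y_n + (h/2)·k2); k4 = f(t_n + h, y_n + h·k3); y_{n+1} = y_n + (h/6)·(k1 + 2k2 + 2k3 + k4).
t=1.000000, y=0.600000:
  k1 = f(1.000000, 0.600000) = 1.513471
  k2 = f(1.160000, 0.842155) = 1.860017
  k3 = f(1.160000, 0.897603) = 1.922118
  k4 = f(1.320000, 1.215078) = 2.329602
  y ← 0.600000 + (0.32/6)·(k1 + 2k2 + 2k3 + k4) = 1.208392
y(1.32) ≈ 1.2084

1.2084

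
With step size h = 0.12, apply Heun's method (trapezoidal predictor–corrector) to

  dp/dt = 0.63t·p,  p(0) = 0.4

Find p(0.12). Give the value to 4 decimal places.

0.4018

Heun: k1 = f(t_n, p_n); k2 = f(t_n + h, p_n + h·k1); p_{n+1} = p_n + (h/2)·(k1 + k2).
t=0.000000, p=0.400000:
  k1 = f(0.000000, 0.400000) = 0.000000
  k2 = f(0.120000, 0.400000) = 0.030240
  p ← 0.400000 + (0.12/2)·(0.000000 + 0.030240) = 0.401814
p(0.12) ≈ 0.4018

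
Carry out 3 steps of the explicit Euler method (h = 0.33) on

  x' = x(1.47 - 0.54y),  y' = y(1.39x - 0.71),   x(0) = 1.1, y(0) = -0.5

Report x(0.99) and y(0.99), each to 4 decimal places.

Euler on (x,y): x_{n+1} = x_n + h·x', y_{n+1} = y_n + h·y'.
0.000000: (1.100000, -0.500000); f=(1.914000, -0.409500) → (1.731620, -0.635135)
0.330000: (1.731620, -0.635135); f=(3.139380, -1.077793) → (2.767615, -0.990807)
0.660000: (2.767615, -0.990807); f=(5.549168, -3.108147) → (4.598841, -2.016495)
(x(0.99), y(0.99)) ≈ (4.5988, -2.0165)

4.5988, -2.0165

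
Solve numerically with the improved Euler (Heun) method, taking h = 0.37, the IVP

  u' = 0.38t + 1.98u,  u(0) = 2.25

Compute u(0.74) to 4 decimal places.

Heun: k1 = f(t_n, u_n); k2 = f(t_n + h, u_n + h·k1); u_{n+1} = u_n + (h/2)·(k1 + k2).
t=0.000000, u=2.250000:
  k1 = f(0.000000, 2.250000) = 4.455000
  k2 = f(0.370000, 3.898350) = 7.859333
  u ← 2.250000 + (0.37/2)·(4.455000 + 7.859333) = 4.528152
t=0.370000, u=4.528152:
  k1 = f(0.370000, 4.528152) = 9.106340
  k2 = f(0.740000, 7.897497) = 15.918245
  u ← 4.528152 + (0.37/2)·(9.106340 + 15.918245) = 9.157700
u(0.74) ≈ 9.1577

9.1577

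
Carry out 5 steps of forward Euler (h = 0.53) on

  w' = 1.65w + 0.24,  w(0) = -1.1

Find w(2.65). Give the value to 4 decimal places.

-22.2369

Euler: w_{n+1} = w_n + h·f(t_n, w_n).
t=0.000000, w=-1.100000: f=-1.575000 → w ← -1.100000 + 0.53·(-1.575000) = -1.934750
t=0.530000, w=-1.934750: f=-2.952338 → w ← -1.934750 + 0.53·(-2.952338) = -3.499489
t=1.060000, w=-3.499489: f=-5.534157 → w ← -3.499489 + 0.53·(-5.534157) = -6.432592
t=1.590000, w=-6.432592: f=-10.373777 → w ← -6.432592 + 0.53·(-10.373777) = -11.930694
t=2.120000, w=-11.930694: f=-19.445644 → w ← -11.930694 + 0.53·(-19.445644) = -22.236885
w(2.65) ≈ -22.2369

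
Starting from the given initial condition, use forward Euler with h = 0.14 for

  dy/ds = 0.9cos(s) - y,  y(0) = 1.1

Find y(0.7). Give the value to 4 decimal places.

Euler: y_{n+1} = y_n + h·f(s_n, y_n).
s=0.000000, y=1.100000: f=-0.200000 → y ← 1.100000 + 0.14·(-0.200000) = 1.072000
s=0.140000, y=1.072000: f=-0.180806 → y ← 1.072000 + 0.14·(-0.180806) = 1.046687
s=0.280000, y=1.046687: f=-0.181737 → y ← 1.046687 + 0.14·(-0.181737) = 1.021244
s=0.420000, y=1.021244: f=-0.199464 → y ← 1.021244 + 0.14·(-0.199464) = 0.993319
s=0.560000, y=0.993319: f=-0.230789 → y ← 0.993319 + 0.14·(-0.230789) = 0.961009
y(0.7) ≈ 0.9610

0.9610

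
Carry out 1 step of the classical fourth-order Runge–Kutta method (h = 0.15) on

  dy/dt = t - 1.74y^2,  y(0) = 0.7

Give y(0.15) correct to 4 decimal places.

RK4: k1 = f(t_n, y_n); k2 = f(t_n + h/2, y_n + (h/2)·k1); k3 = f(t_n + h/2, y_n + (h/2)·k2); k4 = f(t_n + h, y_n + h·k3); y_{n+1} = y_n + (h/6)·(k1 + 2k2 + 2k3 + k4).
t=0.000000, y=0.700000:
  k1 = f(0.000000, 0.700000) = -0.852600
  k2 = f(0.075000, 0.636055) = -0.628945
  k3 = f(0.075000, 0.652829) = -0.666563
  k4 = f(0.150000, 0.600015) = -0.476432
  y ← 0.700000 + (0.15/6)·(k1 + 2k2 + 2k3 + k4) = 0.601999
y(0.15) ≈ 0.6020

0.6020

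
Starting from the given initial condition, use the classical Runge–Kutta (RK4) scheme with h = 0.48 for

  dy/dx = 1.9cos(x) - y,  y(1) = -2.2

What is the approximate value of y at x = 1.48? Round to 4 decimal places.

-1.1423

RK4: k1 = f(x_n, y_n); k2 = f(x_n + h/2, y_n + (h/2)·k1); k3 = f(x_n + h/2, y_n + (h/2)·k2); k4 = f(x_n + h, y_n + h·k3); y_{n+1} = y_n + (h/6)·(k1 + 2k2 + 2k3 + k4).
x=1.000000, y=-2.200000:
  k1 = f(1.000000, -2.200000) = 3.226574
  k2 = f(1.240000, -1.425622) = 2.042735
  k3 = f(1.240000, -1.709744) = 2.326857
  k4 = f(1.480000, -1.083109) = 1.255385
  y ← -2.200000 + (0.48/6)·(k1 + 2k2 + 2k3 + k4) = -1.142309
y(1.48) ≈ -1.1423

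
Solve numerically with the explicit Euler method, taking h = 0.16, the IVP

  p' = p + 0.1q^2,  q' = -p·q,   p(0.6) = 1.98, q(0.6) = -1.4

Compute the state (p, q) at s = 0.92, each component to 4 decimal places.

Euler on (p,q): p_{n+1} = p_n + h·p', q_{n+1} = q_n + h·q'.
0.600000: (1.980000, -1.400000); f=(2.176000, 2.772000) → (2.328160, -0.956480)
0.760000: (2.328160, -0.956480); f=(2.419645, 2.226838) → (2.715303, -0.600186)
(p(0.92), q(0.92)) ≈ (2.7153, -0.6002)

2.7153, -0.6002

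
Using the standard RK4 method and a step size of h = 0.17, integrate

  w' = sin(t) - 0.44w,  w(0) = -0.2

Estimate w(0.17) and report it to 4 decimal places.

-0.1715

RK4: k1 = f(t_n, w_n); k2 = f(t_n + h/2, w_n + (h/2)·k1); k3 = f(t_n + h/2, w_n + (h/2)·k2); k4 = f(t_n + h, w_n + h·k3); w_{n+1} = w_n + (h/6)·(k1 + 2k2 + 2k3 + k4).
t=0.000000, w=-0.200000:
  k1 = f(0.000000, -0.200000) = 0.088000
  k2 = f(0.085000, -0.192520) = 0.169606
  k3 = f(0.085000, -0.185583) = 0.166554
  k4 = f(0.170000, -0.171686) = 0.244724
  w ← -0.200000 + (0.17/6)·(k1 + 2k2 + 2k3 + k4) = -0.171524
w(0.17) ≈ -0.1715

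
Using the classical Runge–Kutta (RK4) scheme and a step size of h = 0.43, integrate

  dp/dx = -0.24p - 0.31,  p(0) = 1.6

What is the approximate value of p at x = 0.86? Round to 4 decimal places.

RK4: k1 = f(x_n, p_n); k2 = f(x_n + h/2, p_n + (h/2)·k1); k3 = f(x_n + h/2, p_n + (h/2)·k2); k4 = f(x_n + h, p_n + h·k3); p_{n+1} = p_n + (h/6)·(k1 + 2k2 + 2k3 + k4).
x=0.000000, p=1.600000:
  k1 = f(0.000000, 1.600000) = -0.694000
  k2 = f(0.215000, 1.450790) = -0.658190
  k3 = f(0.215000, 1.458489) = -0.660037
  k4 = f(0.430000, 1.316184) = -0.625884
  p ← 1.600000 + (0.43/6)·(k1 + 2k2 + 2k3 + k4) = 1.316462
x=0.430000, p=1.316462:
  k1 = f(0.430000, 1.316462) = -0.625951
  k2 = f(0.645000, 1.181883) = -0.593652
  k3 = f(0.645000, 1.188827) = -0.595319
  k4 = f(0.860000, 1.060475) = -0.564514
  p ← 1.316462 + (0.43/6)·(k1 + 2k2 + 2k3 + k4) = 1.060727
p(0.86) ≈ 1.0607

1.0607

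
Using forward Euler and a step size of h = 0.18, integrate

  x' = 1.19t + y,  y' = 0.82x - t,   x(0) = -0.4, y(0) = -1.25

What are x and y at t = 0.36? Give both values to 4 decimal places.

Euler on (x,y): x_{n+1} = x_n + h·x', y_{n+1} = y_n + h·y'.
0.000000: (-0.400000, -1.250000); f=(-1.250000, -0.328000) → (-0.625000, -1.309040)
0.180000: (-0.625000, -1.309040); f=(-1.094840, -0.692500) → (-0.822071, -1.433690)
(x(0.36), y(0.36)) ≈ (-0.8221, -1.4337)

-0.8221, -1.4337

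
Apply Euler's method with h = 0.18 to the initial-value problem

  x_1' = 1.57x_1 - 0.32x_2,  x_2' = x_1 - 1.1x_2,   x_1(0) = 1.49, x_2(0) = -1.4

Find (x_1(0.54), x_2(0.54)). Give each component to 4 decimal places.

Euler on (x_1,x_2): x_1_{n+1} = x_1_n + h·x_1', x_2_{n+1} = x_2_n + h·x_2'.
0.000000: (1.490000, -1.400000); f=(2.787300, 3.030000) → (1.991714, -0.854600)
0.180000: (1.991714, -0.854600); f=(3.400463, 2.931774) → (2.603797, -0.326881)
0.360000: (2.603797, -0.326881); f=(4.192564, 2.963366) → (3.358459, 0.206525)
(x_1(0.54), x_2(0.54)) ≈ (3.3585, 0.2065)

3.3585, 0.2065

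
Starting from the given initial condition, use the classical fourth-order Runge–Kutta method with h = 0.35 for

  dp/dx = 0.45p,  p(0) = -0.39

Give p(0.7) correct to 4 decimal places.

RK4: k1 = f(x_n, p_n); k2 = f(x_n + h/2, p_n + (h/2)·k1); k3 = f(x_n + h/2, p_n + (h/2)·k2); k4 = f(x_n + h, p_n + h·k3); p_{n+1} = p_n + (h/6)·(k1 + 2k2 + 2k3 + k4).
x=0.000000, p=-0.390000:
  k1 = f(0.000000, -0.390000) = -0.175500
  k2 = f(0.175000, -0.420712) = -0.189321
  k3 = f(0.175000, -0.423131) = -0.190409
  k4 = f(0.350000, -0.456643) = -0.205489
  p ← -0.390000 + (0.35/6)·(k1 + 2k2 + 2k3 + k4) = -0.456526
x=0.350000, p=-0.456526:
  k1 = f(0.350000, -0.456526) = -0.205437
  k2 = f(0.525000, -0.492478) = -0.221615
  k3 = f(0.525000, -0.495309) = -0.222889
  k4 = f(0.700000, -0.534537) = -0.240542
  p ← -0.456526 + (0.35/6)·(k1 + 2k2 + 2k3 + k4) = -0.534400
p(0.7) ≈ -0.5344

-0.5344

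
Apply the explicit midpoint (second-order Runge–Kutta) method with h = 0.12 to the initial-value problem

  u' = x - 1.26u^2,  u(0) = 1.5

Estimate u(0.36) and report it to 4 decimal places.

Midpoint: k1 = f(x_n, u_n); k2 = f(x_n + h/2, u_n + (h/2)·k1); u_{n+1} = u_n + h·k2.
x=0.000000, u=1.500000:
  k1 = f(0.000000, 1.500000) = -2.835000
  k2 = f(0.060000, 1.329900) = -2.168479
  u ← 1.500000 + 0.12·(-2.168479) = 1.239783
x=0.120000, u=1.239783:
  k1 = f(0.120000, 1.239783) = -1.816697
  k2 = f(0.180000, 1.130781) = -1.431118
  u ← 1.239783 + 0.12·(-1.431118) = 1.068048
x=0.240000, u=1.068048:
  k1 = f(0.240000, 1.068048) = -1.197316
  k2 = f(0.300000, 0.996209) = -0.950466
  u ← 1.068048 + 0.12·(-0.950466) = 0.953992
u(0.36) ≈ 0.9540

0.9540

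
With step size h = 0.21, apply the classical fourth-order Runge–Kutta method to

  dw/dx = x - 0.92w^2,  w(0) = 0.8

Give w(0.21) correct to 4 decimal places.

0.7130

RK4: k1 = f(x_n, w_n); k2 = f(x_n + h/2, w_n + (h/2)·k1); k3 = f(x_n + h/2, w_n + (h/2)·k2); k4 = f(x_n + h, w_n + h·k3); w_{n+1} = w_n + (h/6)·(k1 + 2k2 + 2k3 + k4).
x=0.000000, w=0.800000:
  k1 = f(0.000000, 0.800000) = -0.588800
  k2 = f(0.105000, 0.738176) = -0.396312
  k3 = f(0.105000, 0.758387) = -0.424139
  k4 = f(0.210000, 0.710931) = -0.254989
  w ← 0.800000 + (0.21/6)·(k1 + 2k2 + 2k3 + k4) = 0.713036
w(0.21) ≈ 0.7130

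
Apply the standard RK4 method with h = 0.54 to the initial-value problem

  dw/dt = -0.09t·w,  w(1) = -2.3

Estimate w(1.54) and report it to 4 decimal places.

-2.1623

RK4: k1 = f(t_n, w_n); k2 = f(t_n + h/2, w_n + (h/2)·k1); k3 = f(t_n + h/2, w_n + (h/2)·k2); k4 = f(t_n + h, w_n + h·k3); w_{n+1} = w_n + (h/6)·(k1 + 2k2 + 2k3 + k4).
t=1.000000, w=-2.300000:
  k1 = f(1.000000, -2.300000) = 0.207000
  k2 = f(1.270000, -2.244110) = 0.256502
  k3 = f(1.270000, -2.230745) = 0.254974
  k4 = f(1.540000, -2.162314) = 0.299697
  w ← -2.300000 + (0.54/6)·(k1 + 2k2 + 2k3 + k4) = -2.162332
w(1.54) ≈ -2.1623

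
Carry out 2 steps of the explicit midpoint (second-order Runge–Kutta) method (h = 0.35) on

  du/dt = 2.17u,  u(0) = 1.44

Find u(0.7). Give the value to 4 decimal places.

6.0393

Midpoint: k1 = f(t_n, u_n); k2 = f(t_n + h/2, u_n + (h/2)·k1); u_{n+1} = u_n + h·k2.
t=0.000000, u=1.440000:
  k1 = f(0.000000, 1.440000) = 3.124800
  k2 = f(0.175000, 1.986840) = 4.311443
  u ← 1.440000 + 0.35·4.311443 = 2.949005
t=0.350000, u=2.949005:
  k1 = f(0.350000, 2.949005) = 6.399341
  k2 = f(0.525000, 4.068890) = 8.829490
  u ← 2.949005 + 0.35·8.829490 = 6.039327
u(0.7) ≈ 6.0393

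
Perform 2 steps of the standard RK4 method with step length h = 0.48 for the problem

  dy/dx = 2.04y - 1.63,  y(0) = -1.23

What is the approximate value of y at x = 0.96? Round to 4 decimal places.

-13.4864

RK4: k1 = f(x_n, y_n); k2 = f(x_n + h/2, y_n + (h/2)·k1); k3 = f(x_n + h/2, y_n + (h/2)·k2); k4 = f(x_n + h, y_n + h·k3); y_{n+1} = y_n + (h/6)·(k1 + 2k2 + 2k3 + k4).
x=0.000000, y=-1.230000:
  k1 = f(0.000000, -1.230000) = -4.139200
  k2 = f(0.240000, -2.223408) = -6.165752
  k3 = f(0.240000, -2.709781) = -7.157952
  k4 = f(0.480000, -4.665817) = -11.148267
  y ← -1.230000 + (0.48/6)·(k1 + 2k2 + 2k3 + k4) = -4.584790
x=0.480000, y=-4.584790:
  k1 = f(0.480000, -4.584790) = -10.982972
  k2 = f(0.720000, -7.220703) = -16.360235
  k3 = f(0.720000, -8.511246) = -18.992943
  k4 = f(0.960000, -13.701403) = -29.580861
  y ← -4.584790 + (0.48/6)·(k1 + 2k2 + 2k3 + k4) = -13.486405
y(0.96) ≈ -13.4864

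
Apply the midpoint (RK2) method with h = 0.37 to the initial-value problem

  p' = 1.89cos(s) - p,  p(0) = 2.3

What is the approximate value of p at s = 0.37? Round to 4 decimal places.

Midpoint: k1 = f(s_n, p_n); k2 = f(s_n + h/2, p_n + (h/2)·k1); p_{n+1} = p_n + h·k2.
s=0.000000, p=2.300000:
  k1 = f(0.000000, 2.300000) = -0.410000
  k2 = f(0.185000, 2.224150) = -0.366400
  p ← 2.300000 + 0.37·(-0.366400) = 2.164432
p(0.37) ≈ 2.1644

2.1644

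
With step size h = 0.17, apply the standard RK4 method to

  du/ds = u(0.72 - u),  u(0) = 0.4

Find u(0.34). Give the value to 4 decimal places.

0.4427

RK4: k1 = f(s_n, u_n); k2 = f(s_n + h/2, u_n + (h/2)·k1); k3 = f(s_n + h/2, u_n + (h/2)·k2); k4 = f(s_n + h, u_n + h·k3); u_{n+1} = u_n + (h/6)·(k1 + 2k2 + 2k3 + k4).
s=0.000000, u=0.400000:
  k1 = f(0.000000, 0.400000) = 0.128000
  k2 = f(0.085000, 0.410880) = 0.127011
  k3 = f(0.085000, 0.410796) = 0.127020
  k4 = f(0.170000, 0.421593) = 0.125806
  u ← 0.400000 + (0.17/6)·(k1 + 2k2 + 2k3 + k4) = 0.421586
s=0.170000, u=0.421586:
  k1 = f(0.170000, 0.421586) = 0.125807
  k2 = f(0.255000, 0.432280) = 0.124376
  k3 = f(0.255000, 0.432158) = 0.124393
  k4 = f(0.340000, 0.442733) = 0.122755
  u ← 0.421586 + (0.17/6)·(k1 + 2k2 + 2k3 + k4) = 0.442726
u(0.34) ≈ 0.4427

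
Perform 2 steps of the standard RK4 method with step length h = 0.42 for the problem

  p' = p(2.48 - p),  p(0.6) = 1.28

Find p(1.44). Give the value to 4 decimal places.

RK4: k1 = f(x_n, p_n); k2 = f(x_n + h/2, p_n + (h/2)·k1); k3 = f(x_n + h/2, p_n + (h/2)·k2); k4 = f(x_n + h, p_n + h·k3); p_{n+1} = p_n + (h/6)·(k1 + 2k2 + 2k3 + k4).
x=0.600000, p=1.280000:
  k1 = f(0.600000, 1.280000) = 1.536000
  k2 = f(0.810000, 1.602560) = 1.406150
  k3 = f(0.810000, 1.575292) = 1.425180
  k4 = f(1.020000, 1.878575) = 1.129821
  p ← 1.280000 + (0.42/6)·(k1 + 2k2 + 2k3 + k4) = 1.862994
x=1.020000, p=1.862994:
  k1 = f(1.020000, 1.862994) = 1.149479
  k2 = f(1.230000, 2.104384) = 0.790440
  k3 = f(1.230000, 2.028986) = 0.915101
  k4 = f(1.440000, 2.247336) = 0.522874
  p ← 1.862994 + (0.42/6)·(k1 + 2k2 + 2k3 + k4) = 2.218834
p(1.44) ≈ 2.2188

2.2188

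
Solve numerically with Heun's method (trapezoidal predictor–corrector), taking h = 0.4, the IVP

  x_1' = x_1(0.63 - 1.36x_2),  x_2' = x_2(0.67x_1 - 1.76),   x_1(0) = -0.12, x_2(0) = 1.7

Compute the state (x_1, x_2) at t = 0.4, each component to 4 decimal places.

Heun on (x_1,x_2): k1 = f(t_n, state_n); k2 = f(t_n + h, state_n + h·k1); state_{n+1} = state_n + (h/2)·(k1 + k2).
0.000000: (-0.120000, 1.700000)
  k1 = (0.201840, -3.128680)
  predictor → (-0.039264, 0.448528)
  k2 = (-0.000785, -0.801209)
  → (-0.079789, 0.914022)
(x_1(0.4), x_2(0.4)) ≈ (-0.0798, 0.9140)

-0.0798, 0.9140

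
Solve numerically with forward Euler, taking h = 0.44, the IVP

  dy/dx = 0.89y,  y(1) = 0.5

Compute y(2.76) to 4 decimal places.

1.8751

Euler: y_{n+1} = y_n + h·f(x_n, y_n).
x=1.000000, y=0.500000: f=0.445000 → y ← 0.500000 + 0.44·0.445000 = 0.695800
x=1.440000, y=0.695800: f=0.619262 → y ← 0.695800 + 0.44·0.619262 = 0.968275
x=1.880000, y=0.968275: f=0.861765 → y ← 0.968275 + 0.44·0.861765 = 1.347452
x=2.320000, y=1.347452: f=1.199232 → y ← 1.347452 + 0.44·1.199232 = 1.875114
y(2.76) ≈ 1.8751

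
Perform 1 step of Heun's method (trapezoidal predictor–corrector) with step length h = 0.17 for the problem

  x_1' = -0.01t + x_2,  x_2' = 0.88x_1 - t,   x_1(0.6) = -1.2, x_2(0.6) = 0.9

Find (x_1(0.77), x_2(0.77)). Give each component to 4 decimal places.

Heun on (x_1,x_2): k1 = f(t_n, state_n); k2 = f(t_n + h, state_n + h·k1); state_{n+1} = state_n + (h/2)·(k1 + k2).
0.600000: (-1.200000, 0.900000)
  k1 = (0.894000, -1.656000)
  predictor → (-1.048020, 0.618480)
  k2 = (0.610780, -1.692258)
  → (-1.072094, 0.615398)
(x_1(0.77), x_2(0.77)) ≈ (-1.0721, 0.6154)

-1.0721, 0.6154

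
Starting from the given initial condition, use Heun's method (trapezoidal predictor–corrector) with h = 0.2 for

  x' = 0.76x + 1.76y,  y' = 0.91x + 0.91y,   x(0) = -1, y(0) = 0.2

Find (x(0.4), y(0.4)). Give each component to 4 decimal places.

-1.3173, -0.1950

Heun on (x,y): k1 = f(t_n, state_n); k2 = f(t_n + h, state_n + h·k1); state_{n+1} = state_n + (h/2)·(k1 + k2).
0.000000: (-1.000000, 0.200000)
  k1 = (-0.408000, -0.728000)
  predictor → (-1.081600, 0.054400)
  k2 = (-0.726272, -0.934752)
  → (-1.113427, 0.033725)
0.200000: (-1.113427, 0.033725)
  k1 = (-0.786849, -0.982529)
  predictor → (-1.270797, -0.162781)
  k2 = (-1.252300, -1.304556)
  → (-1.317342, -0.194984)
(x(0.4), y(0.4)) ≈ (-1.3173, -0.1950)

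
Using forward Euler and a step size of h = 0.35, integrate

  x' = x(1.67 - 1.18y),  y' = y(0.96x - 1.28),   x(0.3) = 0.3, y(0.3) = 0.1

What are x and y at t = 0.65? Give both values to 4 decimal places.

Euler on (x,y): x_{n+1} = x_n + h·x', y_{n+1} = y_n + h·y'.
0.300000: (0.300000, 0.100000); f=(0.465600, -0.099200) → (0.462960, 0.065280)
(x(0.65), y(0.65)) ≈ (0.4630, 0.0653)

0.4630, 0.0653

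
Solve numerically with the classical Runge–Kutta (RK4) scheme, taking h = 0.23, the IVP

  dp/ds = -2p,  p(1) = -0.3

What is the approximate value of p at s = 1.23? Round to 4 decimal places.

-0.1894

RK4: k1 = f(s_n, p_n); k2 = f(s_n + h/2, p_n + (h/2)·k1); k3 = f(s_n + h/2, p_n + (h/2)·k2); k4 = f(s_n + h, p_n + h·k3); p_{n+1} = p_n + (h/6)·(k1 + 2k2 + 2k3 + k4).
s=1.000000, p=-0.300000:
  k1 = f(1.000000, -0.300000) = 0.600000
  k2 = f(1.115000, -0.231000) = 0.462000
  k3 = f(1.115000, -0.246870) = 0.493740
  k4 = f(1.230000, -0.186440) = 0.372880
  p ← -0.300000 + (0.23/6)·(k1 + 2k2 + 2k3 + k4) = -0.189433
p(1.23) ≈ -0.1894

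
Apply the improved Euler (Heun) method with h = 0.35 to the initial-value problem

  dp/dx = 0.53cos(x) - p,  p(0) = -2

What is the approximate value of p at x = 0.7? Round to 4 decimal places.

Heun: k1 = f(x_n, p_n); k2 = f(x_n + h, p_n + h·k1); p_{n+1} = p_n + (h/2)·(k1 + k2).
x=0.000000, p=-2.000000:
  k1 = f(0.000000, -2.000000) = 2.530000
  k2 = f(0.350000, -1.114500) = 1.612368
  p ← -2.000000 + (0.35/2)·(2.530000 + 1.612368) = -1.275086
x=0.350000, p=-1.275086:
  k1 = f(0.350000, -1.275086) = 1.772953
  k2 = f(0.700000, -0.654552) = 1.059918
  p ← -1.275086 + (0.35/2)·(1.772953 + 1.059918) = -0.779333
p(0.7) ≈ -0.7793

-0.7793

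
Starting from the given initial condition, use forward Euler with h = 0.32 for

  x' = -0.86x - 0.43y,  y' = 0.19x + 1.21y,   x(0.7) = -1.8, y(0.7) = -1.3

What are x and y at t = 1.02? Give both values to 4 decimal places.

-1.1258, -1.9128

Euler on (x,y): x_{n+1} = x_n + h·x', y_{n+1} = y_n + h·y'.
0.700000: (-1.800000, -1.300000); f=(2.107000, -1.915000) → (-1.125760, -1.912800)
(x(1.02), y(1.02)) ≈ (-1.1258, -1.9128)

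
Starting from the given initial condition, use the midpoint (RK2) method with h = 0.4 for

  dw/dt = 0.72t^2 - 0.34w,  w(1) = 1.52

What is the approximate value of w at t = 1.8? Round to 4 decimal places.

2.2030

Midpoint: k1 = f(t_n, w_n); k2 = f(t_n + h/2, w_n + (h/2)·k1); w_{n+1} = w_n + h·k2.
t=1.000000, w=1.520000:
  k1 = f(1.000000, 1.520000) = 0.203200
  k2 = f(1.200000, 1.560640) = 0.506182
  w ← 1.520000 + 0.4·0.506182 = 1.722473
t=1.400000, w=1.722473:
  k1 = f(1.400000, 1.722473) = 0.825559
  k2 = f(1.600000, 1.887585) = 1.201421
  w ← 1.722473 + 0.4·1.201421 = 2.203041
w(1.8) ≈ 2.2030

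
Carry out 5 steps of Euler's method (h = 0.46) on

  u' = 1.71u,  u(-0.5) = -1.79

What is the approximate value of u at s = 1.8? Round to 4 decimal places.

Euler: u_{n+1} = u_n + h·f(s_n, u_n).
s=-0.500000, u=-1.790000: f=-3.060900 → u ← -1.790000 + 0.46·(-3.060900) = -3.198014
s=-0.040000, u=-3.198014: f=-5.468604 → u ← -3.198014 + 0.46·(-5.468604) = -5.713572
s=0.420000, u=-5.713572: f=-9.770208 → u ← -5.713572 + 0.46·(-9.770208) = -10.207867
s=0.880000, u=-10.207867: f=-17.455453 → u ← -10.207867 + 0.46·(-17.455453) = -18.237376
s=1.340000, u=-18.237376: f=-31.185913 → u ← -18.237376 + 0.46·(-31.185913) = -32.582896
u(1.8) ≈ -32.5829

-32.5829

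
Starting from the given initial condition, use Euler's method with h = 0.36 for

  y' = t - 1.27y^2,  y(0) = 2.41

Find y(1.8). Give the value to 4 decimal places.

Euler: y_{n+1} = y_n + h·f(t_n, y_n).
t=0.000000, y=2.410000: f=-7.376287 → y ← 2.410000 + 0.36·(-7.376287) = -0.245463
t=0.360000, y=-0.245463: f=0.283480 → y ← -0.245463 + 0.36·0.283480 = -0.143411
t=0.720000, y=-0.143411: f=0.693880 → y ← -0.143411 + 0.36·0.693880 = 0.106386
t=1.080000, y=0.106386: f=1.065626 → y ← 0.106386 + 0.36·1.065626 = 0.490012
t=1.440000, y=0.490012: f=1.135058 → y ← 0.490012 + 0.36·1.135058 = 0.898633
y(1.8) ≈ 0.8986

0.8986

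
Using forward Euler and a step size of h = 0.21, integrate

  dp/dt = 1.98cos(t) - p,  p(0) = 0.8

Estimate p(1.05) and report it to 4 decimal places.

Euler: p_{n+1} = p_n + h·f(t_n, p_n).
t=0.000000, p=0.800000: f=1.180000 → p ← 0.800000 + 0.21·1.180000 = 1.047800
t=0.210000, p=1.047800: f=0.888701 → p ← 1.047800 + 0.21·0.888701 = 1.234427
t=0.420000, p=1.234427: f=0.573489 → p ← 1.234427 + 0.21·0.573489 = 1.354860
t=0.630000, p=1.354860: f=0.245035 → p ← 1.354860 + 0.21·0.245035 = 1.406317
t=0.840000, p=1.406317: f=-0.084741 → p ← 1.406317 + 0.21·(-0.084741) = 1.388522
p(1.05) ≈ 1.3885

1.3885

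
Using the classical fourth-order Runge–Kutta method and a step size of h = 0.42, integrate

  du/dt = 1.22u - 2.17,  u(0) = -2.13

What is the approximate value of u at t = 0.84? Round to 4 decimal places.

RK4: k1 = f(t_n, u_n); k2 = f(t_n + h/2, u_n + (h/2)·k1); k3 = f(t_n + h/2, u_n + (h/2)·k2); k4 = f(t_n + h, u_n + h·k3); u_{n+1} = u_n + (h/6)·(k1 + 2k2 + 2k3 + k4).
t=0.000000, u=-2.130000:
  k1 = f(0.000000, -2.130000) = -4.768600
  k2 = f(0.210000, -3.131406) = -5.990315
  k3 = f(0.210000, -3.387966) = -6.303319
  k4 = f(0.420000, -4.777394) = -7.998421
  u ← -2.130000 + (0.42/6)·(k1 + 2k2 + 2k3 + k4) = -4.744800
t=0.420000, u=-4.744800:
  k1 = f(0.420000, -4.744800) = -7.958656
  k2 = f(0.630000, -6.416118) = -9.997664
  k3 = f(0.630000, -6.844310) = -10.520058
  k4 = f(0.840000, -9.163224) = -13.349134
  u ← -4.744800 + (0.42/6)·(k1 + 2k2 + 2k3 + k4) = -9.108827
u(0.84) ≈ -9.1088

-9.1088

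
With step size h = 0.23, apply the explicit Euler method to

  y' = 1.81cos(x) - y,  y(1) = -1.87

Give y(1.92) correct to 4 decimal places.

-0.4862

Euler: y_{n+1} = y_n + h·f(x_n, y_n).
x=1.000000, y=-1.870000: f=2.847947 → y ← -1.870000 + 0.23·2.847947 = -1.214972
x=1.230000, y=-1.214972: f=1.819942 → y ← -1.214972 + 0.23·1.819942 = -0.796385
x=1.460000, y=-0.796385: f=0.996517 → y ← -0.796385 + 0.23·0.996517 = -0.567187
x=1.690000, y=-0.567187: f=0.351939 → y ← -0.567187 + 0.23·0.351939 = -0.486241
y(1.92) ≈ -0.4862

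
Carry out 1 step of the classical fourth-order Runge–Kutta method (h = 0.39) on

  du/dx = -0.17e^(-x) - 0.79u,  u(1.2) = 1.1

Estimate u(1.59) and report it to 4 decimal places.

RK4: k1 = f(x_n, u_n); k2 = f(x_n + h/2, u_n + (h/2)·k1); k3 = f(x_n + h/2, u_n + (h/2)·k2); k4 = f(x_n + h, u_n + h·k3); u_{n+1} = u_n + (h/6)·(k1 + 2k2 + 2k3 + k4).
x=1.200000, u=1.100000:
  k1 = f(1.200000, 1.100000) = -0.920203
  k2 = f(1.395000, 0.920560) = -0.769374
  k3 = f(1.395000, 0.949972) = -0.792609
  k4 = f(1.590000, 0.790882) = -0.659464
  u ← 1.100000 + (0.39/6)·(k1 + 2k2 + 2k3 + k4) = 0.794264
u(1.59) ≈ 0.7943

0.7943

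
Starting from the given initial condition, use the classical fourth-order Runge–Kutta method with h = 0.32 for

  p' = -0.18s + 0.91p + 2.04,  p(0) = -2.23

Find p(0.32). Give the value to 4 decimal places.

RK4: k1 = f(s_n, p_n); k2 = f(s_n + h/2, p_n + (h/2)·k1); k3 = f(s_n + h/2, p_n + (h/2)·k2); k4 = f(s_n + h, p_n + h·k3); p_{n+1} = p_n + (h/6)·(k1 + 2k2 + 2k3 + k4).
s=0.000000, p=-2.230000:
  k1 = f(0.000000, -2.230000) = 0.010700
  k2 = f(0.160000, -2.228288) = -0.016542
  k3 = f(0.160000, -2.232647) = -0.020509
  k4 = f(0.320000, -2.236563) = -0.052872
  p ← -2.230000 + (0.32/6)·(k1 + 2k2 + 2k3 + k4) = -2.236201
p(0.32) ≈ -2.2362

-2.2362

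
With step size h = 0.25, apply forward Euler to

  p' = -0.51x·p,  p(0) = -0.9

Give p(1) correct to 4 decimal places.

Euler: p_{n+1} = p_n + h·f(x_n, p_n).
x=0.000000, p=-0.900000: f=0.000000 → p ← -0.900000 + 0.25·0.000000 = -0.900000
x=0.250000, p=-0.900000: f=0.114750 → p ← -0.900000 + 0.25·0.114750 = -0.871313
x=0.500000, p=-0.871313: f=0.222185 → p ← -0.871313 + 0.25·0.222185 = -0.815766
x=0.750000, p=-0.815766: f=0.312031 → p ← -0.815766 + 0.25·0.312031 = -0.737759
p(1) ≈ -0.7378

-0.7378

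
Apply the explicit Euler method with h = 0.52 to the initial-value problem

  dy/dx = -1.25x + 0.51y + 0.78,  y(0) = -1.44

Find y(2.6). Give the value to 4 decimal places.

Euler: y_{n+1} = y_n + h·f(x_n, y_n).
x=0.000000, y=-1.440000: f=0.045600 → y ← -1.440000 + 0.52·0.045600 = -1.416288
x=0.520000, y=-1.416288: f=-0.592307 → y ← -1.416288 + 0.52·(-0.592307) = -1.724288
x=1.040000, y=-1.724288: f=-1.399387 → y ← -1.724288 + 0.52·(-1.399387) = -2.451969
x=1.560000, y=-2.451969: f=-2.420504 → y ← -2.451969 + 0.52·(-2.420504) = -3.710631
x=2.080000, y=-3.710631: f=-3.712422 → y ← -3.710631 + 0.52·(-3.712422) = -5.641090
y(2.6) ≈ -5.6411

-5.6411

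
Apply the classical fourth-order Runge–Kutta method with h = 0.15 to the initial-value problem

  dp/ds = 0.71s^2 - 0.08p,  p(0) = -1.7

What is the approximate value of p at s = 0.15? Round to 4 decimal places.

RK4: k1 = f(s_n, p_n); k2 = f(s_n + h/2, p_n + (h/2)·k1); k3 = f(s_n + h/2, p_n + (h/2)·k2); k4 = f(s_n + h, p_n + h·k3); p_{n+1} = p_n + (h/6)·(k1 + 2k2 + 2k3 + k4).
s=0.000000, p=-1.700000:
  k1 = f(0.000000, -1.700000) = 0.136000
  k2 = f(0.075000, -1.689800) = 0.139178
  k3 = f(0.075000, -1.689562) = 0.139159
  k4 = f(0.150000, -1.679126) = 0.150305
  p ← -1.700000 + (0.15/6)·(k1 + 2k2 + 2k3 + k4) = -1.678926
p(0.15) ≈ -1.6789

-1.6789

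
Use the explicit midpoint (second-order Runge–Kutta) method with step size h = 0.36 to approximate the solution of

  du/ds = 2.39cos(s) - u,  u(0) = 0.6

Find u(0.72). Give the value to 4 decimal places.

1.3785

Midpoint: k1 = f(s_n, u_n); k2 = f(s_n + h/2, u_n + (h/2)·k1); u_{n+1} = u_n + h·k2.
s=0.000000, u=0.600000:
  k1 = f(0.000000, 0.600000) = 1.790000
  k2 = f(0.180000, 0.922200) = 1.429186
  u ← 0.600000 + 0.36·1.429186 = 1.114507
s=0.360000, u=1.114507:
  k1 = f(0.360000, 1.114507) = 1.122286
  k2 = f(0.540000, 1.316519) = 0.733405
  u ← 1.114507 + 0.36·0.733405 = 1.378533
u(0.72) ≈ 1.3785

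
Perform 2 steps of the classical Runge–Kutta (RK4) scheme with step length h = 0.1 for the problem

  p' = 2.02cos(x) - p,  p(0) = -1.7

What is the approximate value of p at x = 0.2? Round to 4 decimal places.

-1.0282

RK4: k1 = f(x_n, p_n); k2 = f(x_n + h/2, p_n + (h/2)·k1); k3 = f(x_n + h/2, p_n + (h/2)·k2); k4 = f(x_n + h, p_n + h·k3); p_{n+1} = p_n + (h/6)·(k1 + 2k2 + 2k3 + k4).
x=0.000000, p=-1.700000:
  k1 = f(0.000000, -1.700000) = 3.720000
  k2 = f(0.050000, -1.514000) = 3.531476
  k3 = f(0.050000, -1.523426) = 3.540902
  k4 = f(0.100000, -1.345910) = 3.355818
  p ← -1.700000 + (0.1/6)·(k1 + 2k2 + 2k3 + k4) = -1.346324
x=0.100000, p=-1.346324:
  k1 = f(0.100000, -1.346324) = 3.356232
  k2 = f(0.150000, -1.178512) = 3.175830
  k3 = f(0.150000, -1.187532) = 3.184850
  k4 = f(0.200000, -1.027839) = 3.007573
  p ← -1.346324 + (0.1/6)·(k1 + 2k2 + 2k3 + k4) = -1.028238
p(0.2) ≈ -1.0282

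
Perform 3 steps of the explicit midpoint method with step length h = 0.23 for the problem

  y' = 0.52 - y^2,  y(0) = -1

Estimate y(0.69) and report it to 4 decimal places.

-1.7710

Midpoint: k1 = f(t_n, y_n); k2 = f(t_n + h/2, y_n + (h/2)·k1); y_{n+1} = y_n + h·k2.
t=0.000000, y=-1.000000:
  k1 = f(0.000000, -1.000000) = -0.480000
  k2 = f(0.115000, -1.055200) = -0.593447
  y ← -1.000000 + 0.23·(-0.593447) = -1.136493
t=0.230000, y=-1.136493:
  k1 = f(0.230000, -1.136493) = -0.771616
  k2 = f(0.345000, -1.225229) = -0.981185
  y ← -1.136493 + 0.23·(-0.981185) = -1.362165
t=0.460000, y=-1.362165:
  k1 = f(0.460000, -1.362165) = -1.335495
  k2 = f(0.575000, -1.515747) = -1.777490
  y ← -1.362165 + 0.23·(-1.777490) = -1.770988
y(0.69) ≈ -1.7710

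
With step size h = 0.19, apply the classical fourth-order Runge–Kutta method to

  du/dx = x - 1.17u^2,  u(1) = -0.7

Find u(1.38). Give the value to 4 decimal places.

RK4: k1 = f(x_n, u_n); k2 = f(x_n + h/2, u_n + (h/2)·k1); k3 = f(x_n + h/2, u_n + (h/2)·k2); k4 = f(x_n + h, u_n + h·k3); u_{n+1} = u_n + (h/6)·(k1 + 2k2 + 2k3 + k4).
x=1.000000, u=-0.700000:
  k1 = f(1.000000, -0.700000) = 0.426700
  k2 = f(1.095000, -0.659463) = 0.586176
  k3 = f(1.095000, -0.644313) = 0.609287
  k4 = f(1.190000, -0.584236) = 0.790643
  u ← -0.700000 + (0.19/6)·(k1 + 2k2 + 2k3 + k4) = -0.585738
x=1.190000, u=-0.585738:
  k1 = f(1.190000, -0.585738) = 0.788586
  k2 = f(1.285000, -0.510823) = 0.979701
  k3 = f(1.285000, -0.492667) = 1.001017
  k4 = f(1.380000, -0.395545) = 1.196947
  u ← -0.585738 + (0.19/6)·(k1 + 2k2 + 2k3 + k4) = -0.397418
u(1.38) ≈ -0.3974

-0.3974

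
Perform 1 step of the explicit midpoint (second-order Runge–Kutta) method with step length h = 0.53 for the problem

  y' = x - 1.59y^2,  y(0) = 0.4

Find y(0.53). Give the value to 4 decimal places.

Midpoint: k1 = f(x_n, y_n); k2 = f(x_n + h/2, y_n + (h/2)·k1); y_{n+1} = y_n + h·k2.
x=0.000000, y=0.400000:
  k1 = f(0.000000, 0.400000) = -0.254400
  k2 = f(0.265000, 0.332584) = 0.089127
  y ← 0.400000 + 0.53·0.089127 = 0.447237
y(0.53) ≈ 0.4472

0.4472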